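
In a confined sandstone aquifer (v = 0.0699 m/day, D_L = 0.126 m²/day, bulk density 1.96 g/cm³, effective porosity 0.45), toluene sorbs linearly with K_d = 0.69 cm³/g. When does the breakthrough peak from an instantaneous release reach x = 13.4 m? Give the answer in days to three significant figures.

671 days

Retardation factor R = 1 + ρ_b·K_d/n = 1 + 1.96 × 0.69/0.45 = 4.005.
Sorption retards both mechanisms: v_R = v/R = 0.01745 m/day, D_R = D/R = 0.03146 m²/day.
Peak time from v_R²t² + 2D_R t − x² = 0: t = (√(D_R² + v_R²x²) − D_R)/v_R².
√(D_R² + v_R²x²) = √(0.03146² + 0.01745² × 13.4²) = 0.2359; v_R² = 0.0003045.
t = (0.2359 − 0.03146)/0.0003045 = 671 days.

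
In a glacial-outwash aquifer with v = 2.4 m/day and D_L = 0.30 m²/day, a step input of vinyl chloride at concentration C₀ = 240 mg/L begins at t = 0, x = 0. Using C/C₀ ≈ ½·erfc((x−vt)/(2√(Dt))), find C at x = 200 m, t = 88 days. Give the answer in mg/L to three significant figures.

For a continuous step input, C/C₀ ≈ ½·erfc((x−vt)/(2√(Dt))).
vt = 2.4 × 88 = 211.2 m and 2√(Dt) = 2√(0.30 × 88) = 10.28 m.
Argument (x−vt)/(2√(Dt)) = (200 − 211.2)/10.28 = -1.089; ½·erfc(-1.089) = 0.9382.
C = 240 × 0.9382 = 225 mg/L.

225 mg/L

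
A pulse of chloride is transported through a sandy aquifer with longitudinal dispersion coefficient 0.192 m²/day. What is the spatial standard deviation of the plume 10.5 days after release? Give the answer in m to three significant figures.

2.01 m

Dispersive spreading gives a Gaussian with σ² = 2Dt; advection only shifts the center.
σ = √(2 × 0.192 × 10.5) = 2.01 m.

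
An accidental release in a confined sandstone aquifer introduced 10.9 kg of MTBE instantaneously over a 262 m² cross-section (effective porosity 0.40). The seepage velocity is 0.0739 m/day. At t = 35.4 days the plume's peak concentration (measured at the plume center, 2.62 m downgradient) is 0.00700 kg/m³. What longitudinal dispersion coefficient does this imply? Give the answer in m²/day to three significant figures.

0.496 m²/day

At the plume center C_max = M/(n_e·A·√(4πDt)), so D = M²/(4πt·(n_e·A·C_max)²).
n_e·A·C_max = 0.40 × 262 × 0.00700 = 0.7336 kg/m.
D = 10.9²/(4π × 35.4 × 0.7336²) = 0.496 m²/day.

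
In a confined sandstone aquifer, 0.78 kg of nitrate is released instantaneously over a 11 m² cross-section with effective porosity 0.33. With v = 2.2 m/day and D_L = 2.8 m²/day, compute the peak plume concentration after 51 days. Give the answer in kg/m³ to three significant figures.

0.00507 kg/m³

The peak of an instantaneous 1D plume sits at x = vt; there the Gaussian factor is 1 and C_max = M/(n_e·A·√(4πDt)), where n_e·A is the pore area the mass is dissolved in.
√(4πDt) = √(4π × 2.8 × 51) = 42.36 m, so C_max = 0.78/(0.33 × 11 × 42.36) = 0.00507 kg/m³.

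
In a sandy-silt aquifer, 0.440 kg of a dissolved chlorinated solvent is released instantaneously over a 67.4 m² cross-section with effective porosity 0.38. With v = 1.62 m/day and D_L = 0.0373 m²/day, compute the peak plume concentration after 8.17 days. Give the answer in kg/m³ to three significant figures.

0.00878 kg/m³

The peak of an instantaneous 1D plume sits at x = vt; there the Gaussian factor is 1 and C_max = M/(n_e·A·√(4πDt)), where n_e·A is the pore area the mass is dissolved in.
√(4πDt) = √(4π × 0.0373 × 8.17) = 1.957 m, so C_max = 0.440/(0.38 × 67.4 × 1.957) = 0.00878 kg/m³.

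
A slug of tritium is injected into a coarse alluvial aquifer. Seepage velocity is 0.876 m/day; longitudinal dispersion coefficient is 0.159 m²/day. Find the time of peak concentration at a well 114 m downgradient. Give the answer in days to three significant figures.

130 days

For the 1D instantaneous-source solution, setting ∂C/∂t = 0 at fixed x gives v²t² + 2Dt − x² = 0, so t = (√(D² + v²x²) − D)/v².
√(D² + v²x²) = √(0.159² + 0.876² × 114²) = 99.86; v² = 0.767376.
t = (99.86 − 0.159)/0.767376 = 130 days (vs. the pure-advection estimate x/v = 130 d).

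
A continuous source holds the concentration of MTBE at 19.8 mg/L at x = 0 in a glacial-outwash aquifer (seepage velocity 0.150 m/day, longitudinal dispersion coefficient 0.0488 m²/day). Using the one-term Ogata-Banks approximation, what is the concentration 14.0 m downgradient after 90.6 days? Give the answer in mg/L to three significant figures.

For a continuous step input, C/C₀ ≈ ½·erfc((x−vt)/(2√(Dt))).
vt = 0.150 × 90.6 = 13.59 m and 2√(Dt) = 2√(0.0488 × 90.6) = 4.205 m.
Argument (x−vt)/(2√(Dt)) = (14.0 − 13.59)/4.205 = 0.09750; ½·erfc(0.09750) = 0.4452.
C = 19.8 × 0.4452 = 8.81 mg/L.

8.81 mg/L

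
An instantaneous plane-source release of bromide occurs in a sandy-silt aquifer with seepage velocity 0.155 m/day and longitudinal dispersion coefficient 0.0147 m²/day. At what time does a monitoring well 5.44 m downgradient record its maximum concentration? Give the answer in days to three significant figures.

34.5 days

For the 1D instantaneous-source solution, setting ∂C/∂t = 0 at fixed x gives v²t² + 2Dt − x² = 0, so t = (√(D² + v²x²) − D)/v².
√(D² + v²x²) = √(0.0147² + 0.155² × 5.44²) = 0.8433; v² = 0.024025.
t = (0.8433 − 0.0147)/0.024025 = 34.5 days (vs. the pure-advection estimate x/v = 35.1 d).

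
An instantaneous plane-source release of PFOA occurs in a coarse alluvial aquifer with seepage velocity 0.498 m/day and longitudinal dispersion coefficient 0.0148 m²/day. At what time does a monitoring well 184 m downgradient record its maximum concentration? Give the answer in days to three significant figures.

369 days

For the 1D instantaneous-source solution, setting ∂C/∂t = 0 at fixed x gives v²t² + 2Dt − x² = 0, so t = (√(D² + v²x²) − D)/v².
√(D² + v²x²) = √(0.0148² + 0.498² × 184²) = 91.63; v² = 0.248004.
t = (91.63 − 0.0148)/0.248004 = 369 days (vs. the pure-advection estimate x/v = 369 d).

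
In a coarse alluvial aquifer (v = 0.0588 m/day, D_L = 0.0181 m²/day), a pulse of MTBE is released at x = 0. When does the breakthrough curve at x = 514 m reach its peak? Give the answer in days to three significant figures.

8740 days

For the 1D instantaneous-source solution, setting ∂C/∂t = 0 at fixed x gives v²t² + 2Dt − x² = 0, so t = (√(D² + v²x²) − D)/v².
√(D² + v²x²) = √(0.0181² + 0.0588² × 514²) = 30.22; v² = 0.00345744.
t = (30.22 − 0.0181)/0.00345744 = 8740 days (vs. the pure-advection estimate x/v = 8740 d).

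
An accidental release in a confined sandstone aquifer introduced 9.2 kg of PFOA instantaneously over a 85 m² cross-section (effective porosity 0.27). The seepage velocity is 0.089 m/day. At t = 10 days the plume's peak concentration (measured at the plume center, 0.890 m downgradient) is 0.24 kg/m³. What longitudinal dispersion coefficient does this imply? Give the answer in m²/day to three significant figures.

At the plume center C_max = M/(n_e·A·√(4πDt)), so D = M²/(4πt·(n_e·A·C_max)²).
n_e·A·C_max = 0.27 × 85 × 0.24 = 5.508 kg/m.
D = 9.2²/(4π × 10 × 5.508²) = 0.0222 m²/day.

0.0222 m²/day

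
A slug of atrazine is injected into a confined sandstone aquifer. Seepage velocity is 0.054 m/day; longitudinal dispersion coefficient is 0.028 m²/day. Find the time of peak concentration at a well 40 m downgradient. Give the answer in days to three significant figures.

For the 1D instantaneous-source solution, setting ∂C/∂t = 0 at fixed x gives v²t² + 2Dt − x² = 0, so t = (√(D² + v²x²) − D)/v².
√(D² + v²x²) = √(0.028² + 0.054² × 40²) = 2.160; v² = 0.002916.
t = (2.160 − 0.028)/0.002916 = 731 days (vs. the pure-advection estimate x/v = 741 d).

731 days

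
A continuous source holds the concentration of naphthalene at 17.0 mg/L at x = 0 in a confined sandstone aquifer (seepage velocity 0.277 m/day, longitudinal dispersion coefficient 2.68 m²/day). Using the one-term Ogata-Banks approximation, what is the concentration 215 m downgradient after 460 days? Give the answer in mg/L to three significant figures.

For a continuous step input, C/C₀ ≈ ½·erfc((x−vt)/(2√(Dt))).
vt = 0.277 × 460 = 127.42 m and 2√(Dt) = 2√(2.68 × 460) = 70.22 m.
Argument (x−vt)/(2√(Dt)) = (215 − 127.42)/70.22 = 1.247; ½·erfc(1.247) = 0.03891.
C = 17.0 × 0.03891 = 0.661 mg/L.

0.661 mg/L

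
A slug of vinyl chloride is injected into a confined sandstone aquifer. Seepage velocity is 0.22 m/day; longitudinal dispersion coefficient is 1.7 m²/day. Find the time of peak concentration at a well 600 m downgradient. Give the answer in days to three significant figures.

2690 days

For the 1D instantaneous-source solution, setting ∂C/∂t = 0 at fixed x gives v²t² + 2Dt − x² = 0, so t = (√(D² + v²x²) − D)/v².
√(D² + v²x²) = √(1.7² + 0.22² × 600²) = 132.0; v² = 0.0484.
t = (132.0 − 1.7)/0.0484 = 2690 days (vs. the pure-advection estimate x/v = 2730 d).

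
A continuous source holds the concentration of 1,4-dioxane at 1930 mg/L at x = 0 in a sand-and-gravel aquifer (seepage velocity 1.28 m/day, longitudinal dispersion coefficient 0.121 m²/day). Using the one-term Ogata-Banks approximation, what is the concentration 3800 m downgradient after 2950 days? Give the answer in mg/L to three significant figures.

356 mg/L

For a continuous step input, C/C₀ ≈ ½·erfc((x−vt)/(2√(Dt))).
vt = 1.28 × 2950 = 3776 m and 2√(Dt) = 2√(0.121 × 2950) = 37.79 m.
Argument (x−vt)/(2√(Dt)) = (3800 − 3776)/37.79 = 0.6351; ½·erfc(0.6351) = 0.1845.
C = 1930 × 0.1845 = 356 mg/L.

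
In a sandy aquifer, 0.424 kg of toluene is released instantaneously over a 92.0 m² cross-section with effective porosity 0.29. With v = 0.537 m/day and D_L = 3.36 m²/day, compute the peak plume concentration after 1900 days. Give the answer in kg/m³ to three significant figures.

The peak of an instantaneous 1D plume sits at x = vt; there the Gaussian factor is 1 and C_max = M/(n_e·A·√(4πDt)), where n_e·A is the pore area the mass is dissolved in.
√(4πDt) = √(4π × 3.36 × 1900) = 283.2 m, so C_max = 0.424/(0.29 × 92.0 × 283.2) = 5.61e-05 kg/m³.

5.61e-05 kg/m³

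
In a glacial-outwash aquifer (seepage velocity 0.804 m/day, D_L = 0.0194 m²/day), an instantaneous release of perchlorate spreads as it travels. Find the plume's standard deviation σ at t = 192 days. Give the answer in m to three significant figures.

2.73 m

Dispersive spreading gives a Gaussian with σ² = 2Dt; advection only shifts the center.
σ = √(2 × 0.0194 × 192) = 2.73 m.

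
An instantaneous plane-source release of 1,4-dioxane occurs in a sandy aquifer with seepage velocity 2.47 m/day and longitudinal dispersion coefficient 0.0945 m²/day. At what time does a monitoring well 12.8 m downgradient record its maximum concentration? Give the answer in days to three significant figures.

For the 1D instantaneous-source solution, setting ∂C/∂t = 0 at fixed x gives v²t² + 2Dt − x² = 0, so t = (√(D² + v²x²) − D)/v².
√(D² + v²x²) = √(0.0945² + 2.47² × 12.8²) = 31.62; v² = 6.1009.
t = (31.62 − 0.0945)/6.1009 = 5.17 days (vs. the pure-advection estimate x/v = 5.18 d).

5.17 days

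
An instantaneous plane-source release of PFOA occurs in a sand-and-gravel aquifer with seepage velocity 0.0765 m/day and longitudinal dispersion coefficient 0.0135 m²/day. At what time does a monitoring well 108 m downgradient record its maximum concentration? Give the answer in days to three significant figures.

1410 days

For the 1D instantaneous-source solution, setting ∂C/∂t = 0 at fixed x gives v²t² + 2Dt − x² = 0, so t = (√(D² + v²x²) − D)/v².
√(D² + v²x²) = √(0.0135² + 0.0765² × 108²) = 8.262; v² = 0.00585225.
t = (8.262 − 0.0135)/0.00585225 = 1410 days (vs. the pure-advection estimate x/v = 1410 d).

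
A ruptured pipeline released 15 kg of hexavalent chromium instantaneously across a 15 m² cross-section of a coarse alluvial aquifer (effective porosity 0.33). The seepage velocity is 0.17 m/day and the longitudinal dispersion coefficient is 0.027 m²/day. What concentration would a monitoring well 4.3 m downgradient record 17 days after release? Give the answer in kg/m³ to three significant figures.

0.427 kg/m³

For an instantaneous plane source, C(x,t) = M/(n_e·A·√(4πDt)) · exp(−(x−vt)²/(4Dt)), with n_e·A the pore (flow) area.
Plume center vt = 0.17 × 17 = 2.89 m, so the well at 4.3 m is 1.41 m downgradient of the peak.
√(4πDt) = 2.402 m, giving peak height M/(n_e·A·√(4πDt)) = 15/(0.33 × 15 × 2.402) = 1.262 kg/m³.
(x−vt)²/(4Dt) = (1.41)²/(4 × 0.027 × 17) = 1.083; exp(−1.083) = 0.3386.
C = 1.262 × 0.3386 = 0.427 kg/m³.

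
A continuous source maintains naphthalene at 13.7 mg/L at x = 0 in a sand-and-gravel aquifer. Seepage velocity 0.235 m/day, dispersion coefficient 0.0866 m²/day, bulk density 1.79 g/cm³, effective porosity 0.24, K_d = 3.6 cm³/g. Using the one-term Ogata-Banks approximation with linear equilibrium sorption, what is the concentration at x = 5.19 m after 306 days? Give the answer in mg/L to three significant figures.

Retardation factor R = 1 + ρ_b·K_d/n = 1 + 1.79 × 3.6/0.24 = 27.85.
Sorption retards both mechanisms: v_R = v/R = 0.008438 m/day, D_R = D/R = 0.003110 m²/day.
v_R·t = 0.008438 × 306 = 2.582028 m; 2√(D_R t) = 1.951 m; argument = (5.19 − 2.582028)/1.951 = 1.337.
C = C₀ × ½·erfc(1.337) = 13.7 × 0.02933 = 0.402 mg/L.

0.402 mg/L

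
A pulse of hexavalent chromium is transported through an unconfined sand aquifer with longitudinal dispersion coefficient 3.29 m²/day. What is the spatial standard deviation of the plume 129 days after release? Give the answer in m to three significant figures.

Dispersive spreading gives a Gaussian with σ² = 2Dt; advection only shifts the center.
σ = √(2 × 3.29 × 129) = 29.1 m.

29.1 m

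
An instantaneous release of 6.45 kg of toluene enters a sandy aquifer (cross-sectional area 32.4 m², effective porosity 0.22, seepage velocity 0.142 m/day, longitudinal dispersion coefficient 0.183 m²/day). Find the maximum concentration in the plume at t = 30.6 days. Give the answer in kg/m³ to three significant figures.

The peak of an instantaneous 1D plume sits at x = vt; there the Gaussian factor is 1 and C_max = M/(n_e·A·√(4πDt)), where n_e·A is the pore area the mass is dissolved in.
√(4πDt) = √(4π × 0.183 × 30.6) = 8.389 m, so C_max = 6.45/(0.22 × 32.4 × 8.389) = 0.108 kg/m³.

0.108 kg/m³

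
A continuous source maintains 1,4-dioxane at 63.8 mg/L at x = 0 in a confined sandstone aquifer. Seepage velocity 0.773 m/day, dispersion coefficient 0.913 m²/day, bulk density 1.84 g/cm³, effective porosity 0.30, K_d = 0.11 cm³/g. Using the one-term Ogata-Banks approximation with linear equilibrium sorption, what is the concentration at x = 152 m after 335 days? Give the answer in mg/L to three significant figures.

Retardation factor R = 1 + ρ_b·K_d/n = 1 + 1.84 × 0.11/0.30 = 1.675.
Sorption retards both mechanisms: v_R = v/R = 0.4615 m/day, D_R = D/R = 0.5451 m²/day.
v_R·t = 0.4615 × 335 = 154.6025 m; 2√(D_R t) = 27.03 m; argument = (152 − 154.6025)/27.03 = -0.09628.
C = C₀ × ½·erfc(-0.09628) = 63.8 × 0.5542 = 35.4 mg/L.

35.4 mg/L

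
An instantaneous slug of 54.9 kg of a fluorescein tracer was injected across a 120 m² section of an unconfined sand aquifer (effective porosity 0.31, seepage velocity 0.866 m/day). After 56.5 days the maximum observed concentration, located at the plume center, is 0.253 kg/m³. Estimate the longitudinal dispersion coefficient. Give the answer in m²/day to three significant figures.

At the plume center C_max = M/(n_e·A·√(4πDt)), so D = M²/(4πt·(n_e·A·C_max)²).
n_e·A·C_max = 0.31 × 120 × 0.253 = 9.412 kg/m.
D = 54.9²/(4π × 56.5 × 9.412²) = 0.0479 m²/day.

0.0479 m²/day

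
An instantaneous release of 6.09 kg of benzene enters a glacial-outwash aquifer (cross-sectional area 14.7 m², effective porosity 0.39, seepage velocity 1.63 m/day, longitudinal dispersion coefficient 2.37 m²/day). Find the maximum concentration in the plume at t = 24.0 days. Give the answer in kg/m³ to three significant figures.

The peak of an instantaneous 1D plume sits at x = vt; there the Gaussian factor is 1 and C_max = M/(n_e·A·√(4πDt)), where n_e·A is the pore area the mass is dissolved in.
√(4πDt) = √(4π × 2.37 × 24.0) = 26.74 m, so C_max = 6.09/(0.39 × 14.7 × 26.74) = 0.0397 kg/m³.

0.0397 kg/m³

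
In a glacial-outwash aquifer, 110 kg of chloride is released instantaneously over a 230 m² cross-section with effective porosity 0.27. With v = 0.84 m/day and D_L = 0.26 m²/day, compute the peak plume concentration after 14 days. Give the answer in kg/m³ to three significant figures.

The peak of an instantaneous 1D plume sits at x = vt; there the Gaussian factor is 1 and C_max = M/(n_e·A·√(4πDt)), where n_e·A is the pore area the mass is dissolved in.
√(4πDt) = √(4π × 0.26 × 14) = 6.763 m, so C_max = 110/(0.27 × 230 × 6.763) = 0.262 kg/m³.

0.262 kg/m³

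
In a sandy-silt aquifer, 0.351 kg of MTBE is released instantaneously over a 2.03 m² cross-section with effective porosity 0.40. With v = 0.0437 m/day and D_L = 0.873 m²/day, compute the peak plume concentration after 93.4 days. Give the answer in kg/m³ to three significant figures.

0.0135 kg/m³

The peak of an instantaneous 1D plume sits at x = vt; there the Gaussian factor is 1 and C_max = M/(n_e·A·√(4πDt)), where n_e·A is the pore area the mass is dissolved in.
√(4πDt) = √(4π × 0.873 × 93.4) = 32.01 m, so C_max = 0.351/(0.40 × 2.03 × 32.01) = 0.0135 kg/m³.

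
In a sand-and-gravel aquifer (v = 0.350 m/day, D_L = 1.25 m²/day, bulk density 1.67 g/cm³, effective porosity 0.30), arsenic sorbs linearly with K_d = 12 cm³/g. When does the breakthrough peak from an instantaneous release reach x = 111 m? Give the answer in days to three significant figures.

20800 days

Retardation factor R = 1 + ρ_b·K_d/n = 1 + 1.67 × 12/0.30 = 67.80.
Sorption retards both mechanisms: v_R = v/R = 0.005162 m/day, D_R = D/R = 0.01844 m²/day.
Peak time from v_R²t² + 2D_R t − x² = 0: t = (√(D_R² + v_R²x²) − D_R)/v_R².
√(D_R² + v_R²x²) = √(0.01844² + 0.005162² × 111²) = 0.5733; v_R² = 2.665e-05.
t = (0.5733 − 0.01844)/2.665e-05 = 20800 days.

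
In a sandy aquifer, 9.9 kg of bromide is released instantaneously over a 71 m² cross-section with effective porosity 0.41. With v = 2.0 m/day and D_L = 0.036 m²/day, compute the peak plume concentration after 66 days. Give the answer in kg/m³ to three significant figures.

The peak of an instantaneous 1D plume sits at x = vt; there the Gaussian factor is 1 and C_max = M/(n_e·A·√(4πDt)), where n_e·A is the pore area the mass is dissolved in.
√(4πDt) = √(4π × 0.036 × 66) = 5.464 m, so C_max = 9.9/(0.41 × 71 × 5.464) = 0.0622 kg/m³.

0.0622 kg/m³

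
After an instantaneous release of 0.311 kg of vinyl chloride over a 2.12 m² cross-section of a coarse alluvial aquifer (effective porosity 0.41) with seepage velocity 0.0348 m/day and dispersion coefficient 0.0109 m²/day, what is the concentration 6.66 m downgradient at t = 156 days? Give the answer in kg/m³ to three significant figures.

For an instantaneous plane source, C(x,t) = M/(n_e·A·√(4πDt)) · exp(−(x−vt)²/(4Dt)), with n_e·A the pore (flow) area.
Plume center vt = 0.0348 × 156 = 5.4288 m, so the well at 6.66 m is 1.2312 m downgradient of the peak.
√(4πDt) = 4.623 m, giving peak height M/(n_e·A·√(4πDt)) = 0.311/(0.41 × 2.12 × 4.623) = 0.07740 kg/m³.
(x−vt)²/(4Dt) = (1.2312)²/(4 × 0.0109 × 156) = 0.2229; exp(−0.2229) = 0.8002.
C = 0.07740 × 0.8002 = 0.0619 kg/m³.

0.0619 kg/m³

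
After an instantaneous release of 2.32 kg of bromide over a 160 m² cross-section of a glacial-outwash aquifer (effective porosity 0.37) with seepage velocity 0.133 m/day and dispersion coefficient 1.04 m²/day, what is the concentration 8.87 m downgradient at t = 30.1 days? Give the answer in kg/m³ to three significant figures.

0.00164 kg/m³

For an instantaneous plane source, C(x,t) = M/(n_e·A·√(4πDt)) · exp(−(x−vt)²/(4Dt)), with n_e·A the pore (flow) area.
Plume center vt = 0.133 × 30.1 = 4.0033 m, so the well at 8.87 m is 4.8667 m downgradient of the peak.
√(4πDt) = 19.83 m, giving peak height M/(n_e·A·√(4πDt)) = 2.32/(0.37 × 160 × 19.83) = 0.001976 kg/m³.
(x−vt)²/(4Dt) = (4.8667)²/(4 × 1.04 × 30.1) = 0.1892; exp(−0.1892) = 0.8276.
C = 0.001976 × 0.8276 = 0.00164 kg/m³.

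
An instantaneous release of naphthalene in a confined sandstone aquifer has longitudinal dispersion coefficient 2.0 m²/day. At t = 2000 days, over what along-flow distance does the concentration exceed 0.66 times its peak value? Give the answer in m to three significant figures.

163 m

The plume is Gaussian with σ = √(2Dt) = √(2 × 2.0 × 2000) = 89.44 m.
C/C_peak = exp(−Δx²/(2σ²)) = 0.66 ⇒ Δx = σ·√(−2 ln 0.66) = 89.44 × 0.9116 = 81.53 m.
Width = 2Δx = 163 m.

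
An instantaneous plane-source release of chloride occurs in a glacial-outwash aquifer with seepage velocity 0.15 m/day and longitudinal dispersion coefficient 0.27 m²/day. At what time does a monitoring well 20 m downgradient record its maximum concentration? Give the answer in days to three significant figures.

For the 1D instantaneous-source solution, setting ∂C/∂t = 0 at fixed x gives v²t² + 2Dt − x² = 0, so t = (√(D² + v²x²) − D)/v².
√(D² + v²x²) = √(0.27² + 0.15² × 20²) = 3.012; v² = 0.0225.
t = (3.012 − 0.27)/0.0225 = 122 days (vs. the pure-advection estimate x/v = 133 d).

122 days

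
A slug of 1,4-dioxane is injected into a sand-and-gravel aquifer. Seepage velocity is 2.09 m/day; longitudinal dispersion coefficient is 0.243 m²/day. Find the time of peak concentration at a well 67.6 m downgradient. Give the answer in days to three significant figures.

32.3 days

For the 1D instantaneous-source solution, setting ∂C/∂t = 0 at fixed x gives v²t² + 2Dt − x² = 0, so t = (√(D² + v²x²) − D)/v².
√(D² + v²x²) = √(0.243² + 2.09² × 67.6²) = 141.3; v² = 4.3681.
t = (141.3 − 0.243)/4.3681 = 32.3 days (vs. the pure-advection estimate x/v = 32.3 d).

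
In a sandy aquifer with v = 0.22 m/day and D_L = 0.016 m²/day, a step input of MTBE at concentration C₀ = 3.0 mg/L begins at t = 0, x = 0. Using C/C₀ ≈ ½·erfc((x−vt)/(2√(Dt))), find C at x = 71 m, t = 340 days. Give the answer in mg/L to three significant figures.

For a continuous step input, C/C₀ ≈ ½·erfc((x−vt)/(2√(Dt))).
vt = 0.22 × 340 = 74.8 m and 2√(Dt) = 2√(0.016 × 340) = 4.665 m.
Argument (x−vt)/(2√(Dt)) = (71 − 74.8)/4.665 = -0.8146; ½·erfc(-0.8146) = 0.8753.
C = 3.0 × 0.8753 = 2.63 mg/L.

2.63 mg/L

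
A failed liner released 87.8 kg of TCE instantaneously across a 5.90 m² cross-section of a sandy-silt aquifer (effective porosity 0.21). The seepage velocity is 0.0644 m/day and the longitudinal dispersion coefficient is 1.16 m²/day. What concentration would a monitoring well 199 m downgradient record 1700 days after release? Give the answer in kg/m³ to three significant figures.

0.163 kg/m³

For an instantaneous plane source, C(x,t) = M/(n_e·A·√(4πDt)) · exp(−(x−vt)²/(4Dt)), with n_e·A the pore (flow) area.
Plume center vt = 0.0644 × 1700 = 109.48 m, so the well at 199 m is 89.52 m downgradient of the peak.
√(4πDt) = 157.4 m, giving peak height M/(n_e·A·√(4πDt)) = 87.8/(0.21 × 5.90 × 157.4) = 0.4502 kg/m³.
(x−vt)²/(4Dt) = (89.52)²/(4 × 1.16 × 1700) = 1.016; exp(−1.016) = 0.3620.
C = 0.4502 × 0.3620 = 0.163 kg/m³.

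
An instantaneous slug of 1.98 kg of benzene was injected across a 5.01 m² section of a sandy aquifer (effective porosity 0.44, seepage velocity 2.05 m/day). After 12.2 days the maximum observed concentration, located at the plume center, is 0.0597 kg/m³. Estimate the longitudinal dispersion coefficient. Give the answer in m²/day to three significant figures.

1.48 m²/day

At the plume center C_max = M/(n_e·A·√(4πDt)), so D = M²/(4πt·(n_e·A·C_max)²).
n_e·A·C_max = 0.44 × 5.01 × 0.0597 = 0.1316 kg/m.
D = 1.98²/(4π × 12.2 × 0.1316²) = 1.48 m²/day.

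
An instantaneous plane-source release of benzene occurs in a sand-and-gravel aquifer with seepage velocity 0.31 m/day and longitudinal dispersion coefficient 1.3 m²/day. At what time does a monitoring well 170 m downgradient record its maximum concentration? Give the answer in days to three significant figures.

535 days

For the 1D instantaneous-source solution, setting ∂C/∂t = 0 at fixed x gives v²t² + 2Dt − x² = 0, so t = (√(D² + v²x²) − D)/v².
√(D² + v²x²) = √(1.3² + 0.31² × 170²) = 52.72; v² = 0.0961.
t = (52.72 − 1.3)/0.0961 = 535 days (vs. the pure-advection estimate x/v = 548 d).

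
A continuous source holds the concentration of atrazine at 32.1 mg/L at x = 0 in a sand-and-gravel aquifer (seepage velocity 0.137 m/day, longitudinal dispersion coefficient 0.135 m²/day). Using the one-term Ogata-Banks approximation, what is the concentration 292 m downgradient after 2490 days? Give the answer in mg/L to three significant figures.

For a continuous step input, C/C₀ ≈ ½·erfc((x−vt)/(2√(Dt))).
vt = 0.137 × 2490 = 341.13 m and 2√(Dt) = 2√(0.135 × 2490) = 36.67 m.
Argument (x−vt)/(2√(Dt)) = (292 − 341.13)/36.67 = -1.340; ½·erfc(-1.340) = 0.9710.
C = 32.1 × 0.9710 = 31.2 mg/L.

31.2 mg/L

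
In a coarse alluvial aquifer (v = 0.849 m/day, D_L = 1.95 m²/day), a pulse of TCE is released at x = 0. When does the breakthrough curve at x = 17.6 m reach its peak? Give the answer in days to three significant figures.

For the 1D instantaneous-source solution, setting ∂C/∂t = 0 at fixed x gives v²t² + 2Dt − x² = 0, so t = (√(D² + v²x²) − D)/v².
√(D² + v²x²) = √(1.95² + 0.849² × 17.6²) = 15.07; v² = 0.720801.
t = (15.07 − 1.95)/0.720801 = 18.2 days (vs. the pure-advection estimate x/v = 20.7 d).

18.2 days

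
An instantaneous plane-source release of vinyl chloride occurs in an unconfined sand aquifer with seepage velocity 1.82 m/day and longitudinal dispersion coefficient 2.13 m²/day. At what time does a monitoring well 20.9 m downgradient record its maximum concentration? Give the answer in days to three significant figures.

For the 1D instantaneous-source solution, setting ∂C/∂t = 0 at fixed x gives v²t² + 2Dt − x² = 0, so t = (√(D² + v²x²) − D)/v².
√(D² + v²x²) = √(2.13² + 1.82² × 20.9²) = 38.10; v² = 3.3124.
t = (38.10 − 2.13)/3.3124 = 10.9 days (vs. the pure-advection estimate x/v = 11.5 d).

10.9 days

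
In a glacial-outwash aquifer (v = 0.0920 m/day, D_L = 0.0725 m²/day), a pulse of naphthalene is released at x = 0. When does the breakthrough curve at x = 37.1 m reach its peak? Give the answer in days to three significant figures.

For the 1D instantaneous-source solution, setting ∂C/∂t = 0 at fixed x gives v²t² + 2Dt − x² = 0, so t = (√(D² + v²x²) − D)/v².
√(D² + v²x²) = √(0.0725² + 0.0920² × 37.1²) = 3.414; v² = 0.008464.
t = (3.414 − 0.0725)/0.008464 = 395 days (vs. the pure-advection estimate x/v = 403 d).

395 days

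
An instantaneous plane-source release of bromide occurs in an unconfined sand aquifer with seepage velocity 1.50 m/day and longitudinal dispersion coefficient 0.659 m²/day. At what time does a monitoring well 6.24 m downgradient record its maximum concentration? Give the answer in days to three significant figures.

3.88 days

For the 1D instantaneous-source solution, setting ∂C/∂t = 0 at fixed x gives v²t² + 2Dt − x² = 0, so t = (√(D² + v²x²) − D)/v².
√(D² + v²x²) = √(0.659² + 1.50² × 6.24²) = 9.383; v² = 2.25.
t = (9.383 − 0.659)/2.25 = 3.88 days (vs. the pure-advection estimate x/v = 4.16 d).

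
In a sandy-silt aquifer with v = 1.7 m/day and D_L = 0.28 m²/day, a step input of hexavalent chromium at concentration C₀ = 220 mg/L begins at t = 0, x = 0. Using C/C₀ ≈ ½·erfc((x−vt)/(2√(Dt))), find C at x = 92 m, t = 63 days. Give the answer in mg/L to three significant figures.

219 mg/L

For a continuous step input, C/C₀ ≈ ½·erfc((x−vt)/(2√(Dt))).
vt = 1.7 × 63 = 107.1 m and 2√(Dt) = 2√(0.28 × 63) = 8.400 m.
Argument (x−vt)/(2√(Dt)) = (92 − 107.1)/8.400 = -1.798; ½·erfc(-1.798) = 0.9945.
C = 220 × 0.9945 = 219 mg/L.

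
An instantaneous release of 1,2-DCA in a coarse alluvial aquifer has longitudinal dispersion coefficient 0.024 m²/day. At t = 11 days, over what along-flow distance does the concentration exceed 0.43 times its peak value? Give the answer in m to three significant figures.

The plume is Gaussian with σ = √(2Dt) = √(2 × 0.024 × 11) = 0.7266 m.
C/C_peak = exp(−Δx²/(2σ²)) = 0.43 ⇒ Δx = σ·√(−2 ln 0.43) = 0.7266 × 1.299 = 0.9439 m.
Width = 2Δx = 1.89 m.

1.89 m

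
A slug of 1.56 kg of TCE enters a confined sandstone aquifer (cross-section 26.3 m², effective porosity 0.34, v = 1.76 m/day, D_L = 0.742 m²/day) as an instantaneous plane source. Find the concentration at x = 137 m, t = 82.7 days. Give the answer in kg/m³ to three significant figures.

0.00466 kg/m³

For an instantaneous plane source, C(x,t) = M/(n_e·A·√(4πDt)) · exp(−(x−vt)²/(4Dt)), with n_e·A the pore (flow) area.
Plume center vt = 1.76 × 82.7 = 145.552 m, so the well at 137 m is 8.552 m upgradient of the peak.
√(4πDt) = 27.77 m, giving peak height M/(n_e·A·√(4πDt)) = 1.56/(0.34 × 26.3 × 27.77) = 0.006282 kg/m³.
(x−vt)²/(4Dt) = (-8.552)²/(4 × 0.742 × 82.7) = 0.2980; exp(−0.2980) = 0.7423.
C = 0.006282 × 0.7423 = 0.00466 kg/m³.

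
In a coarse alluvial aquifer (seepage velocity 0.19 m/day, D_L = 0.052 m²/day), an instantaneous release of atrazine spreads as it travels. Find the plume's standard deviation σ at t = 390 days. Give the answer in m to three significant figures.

Dispersive spreading gives a Gaussian with σ² = 2Dt; advection only shifts the center.
σ = √(2 × 0.052 × 390) = 6.37 m.

6.37 m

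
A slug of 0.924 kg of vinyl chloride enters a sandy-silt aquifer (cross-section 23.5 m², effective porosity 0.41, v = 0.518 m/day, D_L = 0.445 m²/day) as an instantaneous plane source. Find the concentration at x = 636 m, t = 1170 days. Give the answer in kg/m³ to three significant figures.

0.000771 kg/m³

For an instantaneous plane source, C(x,t) = M/(n_e·A·√(4πDt)) · exp(−(x−vt)²/(4Dt)), with n_e·A the pore (flow) area.
Plume center vt = 0.518 × 1170 = 606.06 m, so the well at 636 m is 29.94 m downgradient of the peak.
√(4πDt) = 80.89 m, giving peak height M/(n_e·A·√(4πDt)) = 0.924/(0.41 × 23.5 × 80.89) = 0.001186 kg/m³.
(x−vt)²/(4Dt) = (29.94)²/(4 × 0.445 × 1170) = 0.4304; exp(−0.4304) = 0.6502.
C = 0.001186 × 0.6502 = 0.000771 kg/m³.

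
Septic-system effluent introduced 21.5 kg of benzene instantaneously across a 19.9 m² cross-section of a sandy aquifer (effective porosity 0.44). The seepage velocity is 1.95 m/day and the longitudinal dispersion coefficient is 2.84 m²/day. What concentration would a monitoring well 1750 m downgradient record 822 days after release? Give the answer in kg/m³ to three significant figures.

For an instantaneous plane source, C(x,t) = M/(n_e·A·√(4πDt)) · exp(−(x−vt)²/(4Dt)), with n_e·A the pore (flow) area.
Plume center vt = 1.95 × 822 = 1602.9 m, so the well at 1750 m is 147.1 m downgradient of the peak.
√(4πDt) = 171.3 m, giving peak height M/(n_e·A·√(4πDt)) = 21.5/(0.44 × 19.9 × 171.3) = 0.01433 kg/m³.
(x−vt)²/(4Dt) = (147.1)²/(4 × 2.84 × 822) = 2.317; exp(−2.317) = 0.09857.
C = 0.01433 × 0.09857 = 0.00141 kg/m³.

0.00141 kg/m³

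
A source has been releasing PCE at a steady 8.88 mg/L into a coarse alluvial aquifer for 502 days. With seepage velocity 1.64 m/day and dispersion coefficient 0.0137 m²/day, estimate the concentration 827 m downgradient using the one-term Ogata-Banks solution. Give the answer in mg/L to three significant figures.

For a continuous step input, C/C₀ ≈ ½·erfc((x−vt)/(2√(Dt))).
vt = 1.64 × 502 = 823.28 m and 2√(Dt) = 2√(0.0137 × 502) = 5.245 m.
Argument (x−vt)/(2√(Dt)) = (827 − 823.28)/5.245 = 0.7092; ½·erfc(0.7092) = 0.1579.
C = 8.88 × 0.1579 = 1.40 mg/L.

1.40 mg/L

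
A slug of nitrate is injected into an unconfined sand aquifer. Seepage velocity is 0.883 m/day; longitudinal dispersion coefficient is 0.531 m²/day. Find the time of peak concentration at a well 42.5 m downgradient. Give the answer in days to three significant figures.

For the 1D instantaneous-source solution, setting ∂C/∂t = 0 at fixed x gives v²t² + 2Dt − x² = 0, so t = (√(D² + v²x²) − D)/v².
√(D² + v²x²) = √(0.531² + 0.883² × 42.5²) = 37.53; v² = 0.779689.
t = (37.53 − 0.531)/0.779689 = 47.5 days (vs. the pure-advection estimate x/v = 48.1 d).

47.5 days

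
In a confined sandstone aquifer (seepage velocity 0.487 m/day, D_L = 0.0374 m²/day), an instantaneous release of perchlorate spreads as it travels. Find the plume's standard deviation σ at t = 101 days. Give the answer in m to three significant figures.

Dispersive spreading gives a Gaussian with σ² = 2Dt; advection only shifts the center.
σ = √(2 × 0.0374 × 101) = 2.75 m.

2.75 m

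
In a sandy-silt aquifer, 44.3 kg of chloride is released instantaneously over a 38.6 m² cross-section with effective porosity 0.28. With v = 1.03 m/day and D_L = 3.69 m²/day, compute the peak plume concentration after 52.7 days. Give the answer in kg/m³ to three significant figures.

0.0829 kg/m³

The peak of an instantaneous 1D plume sits at x = vt; there the Gaussian factor is 1 and C_max = M/(n_e·A·√(4πDt)), where n_e·A is the pore area the mass is dissolved in.
√(4πDt) = √(4π × 3.69 × 52.7) = 49.43 m, so C_max = 44.3/(0.28 × 38.6 × 49.43) = 0.0829 kg/m³.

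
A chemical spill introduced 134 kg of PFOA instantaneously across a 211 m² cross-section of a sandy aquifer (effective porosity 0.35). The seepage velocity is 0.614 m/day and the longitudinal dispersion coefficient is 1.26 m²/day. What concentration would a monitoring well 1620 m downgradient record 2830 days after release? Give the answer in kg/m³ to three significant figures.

0.00325 kg/m³

For an instantaneous plane source, C(x,t) = M/(n_e·A·√(4πDt)) · exp(−(x−vt)²/(4Dt)), with n_e·A the pore (flow) area.
Plume center vt = 0.614 × 2830 = 1737.62 m, so the well at 1620 m is 117.62 m upgradient of the peak.
√(4πDt) = 211.7 m, giving peak height M/(n_e·A·√(4πDt)) = 134/(0.35 × 211 × 211.7) = 0.008571 kg/m³.
(x−vt)²/(4Dt) = (-117.62)²/(4 × 1.26 × 2830) = 0.9699; exp(−0.9699) = 0.3791.
C = 0.008571 × 0.3791 = 0.00325 kg/m³.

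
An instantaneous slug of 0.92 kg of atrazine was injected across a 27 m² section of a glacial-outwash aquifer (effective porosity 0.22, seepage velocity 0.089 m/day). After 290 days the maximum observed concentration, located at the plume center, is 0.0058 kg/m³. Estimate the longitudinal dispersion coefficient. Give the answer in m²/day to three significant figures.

0.196 m²/day

At the plume center C_max = M/(n_e·A·√(4πDt)), so D = M²/(4πt·(n_e·A·C_max)²).
n_e·A·C_max = 0.22 × 27 × 0.0058 = 0.03445 kg/m.
D = 0.92²/(4π × 290 × 0.03445²) = 0.196 m²/day.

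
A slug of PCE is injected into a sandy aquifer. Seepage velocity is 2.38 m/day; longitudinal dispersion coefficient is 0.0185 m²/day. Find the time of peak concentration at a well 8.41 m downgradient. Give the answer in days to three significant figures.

3.53 days

For the 1D instantaneous-source solution, setting ∂C/∂t = 0 at fixed x gives v²t² + 2Dt − x² = 0, so t = (√(D² + v²x²) − D)/v².
√(D² + v²x²) = √(0.0185² + 2.38² × 8.41²) = 20.02; v² = 5.6644.
t = (20.02 − 0.0185)/5.6644 = 3.53 days (vs. the pure-advection estimate x/v = 3.53 d).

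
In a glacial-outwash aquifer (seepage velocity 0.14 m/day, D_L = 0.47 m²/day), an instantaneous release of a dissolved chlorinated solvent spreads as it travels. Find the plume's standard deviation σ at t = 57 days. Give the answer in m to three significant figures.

Dispersive spreading gives a Gaussian with σ² = 2Dt; advection only shifts the center.
σ = √(2 × 0.47 × 57) = 7.32 m.

7.32 m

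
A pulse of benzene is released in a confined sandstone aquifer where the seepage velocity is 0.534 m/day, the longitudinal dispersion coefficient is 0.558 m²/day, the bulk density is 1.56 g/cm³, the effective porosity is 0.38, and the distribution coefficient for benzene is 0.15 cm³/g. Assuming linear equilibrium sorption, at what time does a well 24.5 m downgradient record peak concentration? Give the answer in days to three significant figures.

71.0 days

Retardation factor R = 1 + ρ_b·K_d/n = 1 + 1.56 × 0.15/0.38 = 1.616.
Sorption retards both mechanisms: v_R = v/R = 0.3304 m/day, D_R = D/R = 0.3453 m²/day.
Peak time from v_R²t² + 2D_R t − x² = 0: t = (√(D_R² + v_R²x²) − D_R)/v_R².
√(D_R² + v_R²x²) = √(0.3453² + 0.3304² × 24.5²) = 8.102; v_R² = 0.1092.
t = (8.102 − 0.3453)/0.1092 = 71.0 days.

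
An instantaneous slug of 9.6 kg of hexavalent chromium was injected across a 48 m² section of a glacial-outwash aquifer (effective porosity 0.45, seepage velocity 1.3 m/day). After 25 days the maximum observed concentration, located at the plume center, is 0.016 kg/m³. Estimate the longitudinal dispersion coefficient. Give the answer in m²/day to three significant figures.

At the plume center C_max = M/(n_e·A·√(4πDt)), so D = M²/(4πt·(n_e·A·C_max)²).
n_e·A·C_max = 0.45 × 48 × 0.016 = 0.3456 kg/m.
D = 9.6²/(4π × 25 × 0.3456²) = 2.46 m²/day.

2.46 m²/day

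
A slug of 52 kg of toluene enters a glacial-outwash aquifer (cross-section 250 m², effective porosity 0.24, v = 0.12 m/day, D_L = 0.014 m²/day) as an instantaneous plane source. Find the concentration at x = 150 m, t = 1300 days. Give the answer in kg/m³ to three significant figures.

For an instantaneous plane source, C(x,t) = M/(n_e·A·√(4πDt)) · exp(−(x−vt)²/(4Dt)), with n_e·A the pore (flow) area.
Plume center vt = 0.12 × 1300 = 156 m, so the well at 150 m is 6 m upgradient of the peak.
√(4πDt) = 15.12 m, giving peak height M/(n_e·A·√(4πDt)) = 52/(0.24 × 250 × 15.12) = 0.05732 kg/m³.
(x−vt)²/(4Dt) = (-6)²/(4 × 0.014 × 1300) = 0.4945; exp(−0.4945) = 0.6099.
C = 0.05732 × 0.6099 = 0.0350 kg/m³.

0.0350 kg/m³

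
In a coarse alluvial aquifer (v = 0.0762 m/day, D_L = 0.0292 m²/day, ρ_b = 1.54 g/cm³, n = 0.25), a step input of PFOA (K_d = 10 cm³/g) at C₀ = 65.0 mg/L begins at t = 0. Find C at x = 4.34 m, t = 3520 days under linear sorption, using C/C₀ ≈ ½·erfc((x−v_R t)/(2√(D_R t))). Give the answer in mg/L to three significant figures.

31.7 mg/L

Retardation factor R = 1 + ρ_b·K_d/n = 1 + 1.54 × 10/0.25 = 62.60.
Sorption retards both mechanisms: v_R = v/R = 0.001217 m/day, D_R = D/R = 0.0004665 m²/day.
v_R·t = 0.001217 × 3520 = 4.28384 m; 2√(D_R t) = 2.563 m; argument = (4.34 − 4.28384)/2.563 = 0.02191.
C = C₀ × ½·erfc(0.02191) = 65.0 × 0.4876 = 31.7 mg/L.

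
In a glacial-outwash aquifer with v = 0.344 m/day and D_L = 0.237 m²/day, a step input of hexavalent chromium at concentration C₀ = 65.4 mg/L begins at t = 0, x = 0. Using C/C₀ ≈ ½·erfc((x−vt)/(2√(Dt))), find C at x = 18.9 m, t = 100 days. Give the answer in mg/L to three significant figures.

For a continuous step input, C/C₀ ≈ ½·erfc((x−vt)/(2√(Dt))).
vt = 0.344 × 100 = 34.4 m and 2√(Dt) = 2√(0.237 × 100) = 9.737 m.
Argument (x−vt)/(2√(Dt)) = (18.9 − 34.4)/9.737 = -1.592; ½·erfc(-1.592) = 0.9878.
C = 65.4 × 0.9878 = 64.6 mg/L.

64.6 mg/L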